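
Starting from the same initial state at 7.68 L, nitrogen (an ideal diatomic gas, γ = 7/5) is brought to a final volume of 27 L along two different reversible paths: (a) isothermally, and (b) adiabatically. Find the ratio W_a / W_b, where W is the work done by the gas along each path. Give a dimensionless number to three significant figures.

W_a / W_b ≈ 1.27

Path (a) isothermal: W = P₁V₁ ln(V₂/V₁) → W_a/(P₁V₁) = 1.257.
Path (b) adiabatic: W = P₁V₁(1 − (V₁/V₂)^(γ−1))/(γ−1) → W_b/(P₁V₁) = 0.988.
W_a / W_b = 1.257 / 0.988 = 1.272.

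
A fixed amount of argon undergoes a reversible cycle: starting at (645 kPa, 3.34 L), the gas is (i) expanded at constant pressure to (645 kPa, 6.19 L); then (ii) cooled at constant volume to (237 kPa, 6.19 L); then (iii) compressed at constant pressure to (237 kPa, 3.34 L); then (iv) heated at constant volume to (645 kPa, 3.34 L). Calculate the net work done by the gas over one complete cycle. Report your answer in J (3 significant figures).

Constant-volume legs do no work.
W(i) = (645)(6.19 − 3.34) = 1838 J; W(iii) = (237)(3.34 − 6.19) = -675.5 J.
W_net = 1838 − 675.5 = 1163 J (the clockwise enclosed area).

W_net ≈ 1160 J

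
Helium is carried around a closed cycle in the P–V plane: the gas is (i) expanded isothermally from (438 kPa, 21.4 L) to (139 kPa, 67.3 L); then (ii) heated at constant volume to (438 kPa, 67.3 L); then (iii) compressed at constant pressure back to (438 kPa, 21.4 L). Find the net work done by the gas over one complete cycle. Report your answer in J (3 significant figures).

Leg (i): W = PᵢVᵢ ln(V_f/Vᵢ) = (9373) ln(67.3/21.4) = 10740 J.
Leg (ii): W = 0.
Leg (iii): W = PΔV = (438)(21.4 − 67.3) = -20104 J.
W_net = 10740 − 20104 = -9365 J.

W_net ≈ -9360 J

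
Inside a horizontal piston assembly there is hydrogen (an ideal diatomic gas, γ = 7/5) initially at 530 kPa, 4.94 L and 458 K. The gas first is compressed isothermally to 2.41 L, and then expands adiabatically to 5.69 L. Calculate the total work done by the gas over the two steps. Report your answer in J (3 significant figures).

Step 1 (isothermal): W = P₁V₁ ln(V₂/V₁) = (2618) ln(2.41/4.94) = -1879 J.
After step 1: P = 1086 kPa, V = 2.41 L, T = 458 K.
Step 2 (adiabatic): W = (P₁V₁ − P₂V₂)/(γ−1) = (2618 − 1857)/0.4 = 1904 J.
W_total = -1879 + 1904 = 24.32 J.

W_total ≈ 24.3 J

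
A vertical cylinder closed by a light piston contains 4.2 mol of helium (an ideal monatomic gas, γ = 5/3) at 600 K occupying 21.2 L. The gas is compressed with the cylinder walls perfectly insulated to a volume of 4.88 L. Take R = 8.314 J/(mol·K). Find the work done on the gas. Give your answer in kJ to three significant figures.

W ≈ 52.2 kJ

Adiabatic: TV^(γ−1) = const with γ = 5/3.
T₂ = T₁ (V₁/V₂)^(γ−1) = 600 × (21.2/4.88)^0.667 = 600 × 2.662 = 1597 K.
W_by = nCᵥ(T₁ − T₂) = (4.2)(12.47)(600 − 1597) = -52245 J.
Work on gas = −W_by = 52245 J.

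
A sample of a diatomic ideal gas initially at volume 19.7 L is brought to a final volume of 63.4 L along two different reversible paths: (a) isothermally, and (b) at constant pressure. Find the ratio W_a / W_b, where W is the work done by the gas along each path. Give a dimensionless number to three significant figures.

Path (a) isothermal: W = P₁V₁ ln(V₂/V₁) → W_a/(P₁V₁) = 1.169.
Path (b) isobaric: W = P₁(V₂ − V₁) → W_b/(P₁V₁) = 2.218.
W_a / W_b = 1.169 / 2.218 = 0.5269.

W_a / W_b ≈ 0.527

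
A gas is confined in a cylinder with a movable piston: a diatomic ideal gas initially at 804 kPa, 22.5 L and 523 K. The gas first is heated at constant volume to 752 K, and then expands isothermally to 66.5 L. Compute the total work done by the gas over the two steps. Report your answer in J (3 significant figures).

W_total ≈ 28200 J

Step 1 (isochoric): W = 0 (constant volume).
After step 1: P = 1156 kPa (V unchanged).
Step 2 (isothermal): W = P₁V₁ ln(V₂/V₁) = (26011) ln(66.5/22.5) = 28188 J.
W_total = 0 + 28188 = 28188 J.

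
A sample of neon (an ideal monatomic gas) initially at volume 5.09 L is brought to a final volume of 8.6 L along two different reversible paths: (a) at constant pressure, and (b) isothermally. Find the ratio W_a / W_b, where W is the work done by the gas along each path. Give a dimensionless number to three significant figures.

W_a / W_b ≈ 1.31

Path (a) isobaric: W = P₁(V₂ − V₁) → W_a/(P₁V₁) = 0.6896.
Path (b) isothermal: W = P₁V₁ ln(V₂/V₁) → W_b/(P₁V₁) = 0.5245.
W_a / W_b = 0.6896 / 0.5245 = 1.315.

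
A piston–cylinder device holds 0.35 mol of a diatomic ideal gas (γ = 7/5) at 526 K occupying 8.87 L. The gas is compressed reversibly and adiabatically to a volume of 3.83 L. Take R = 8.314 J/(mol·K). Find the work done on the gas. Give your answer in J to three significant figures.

W ≈ 1530 J

Adiabatic: TV^(γ−1) = const with γ = 7/5.
T₂ = T₁ (V₁/V₂)^(γ−1) = 526 × (8.87/3.83)^0.4 = 526 × 1.399 = 736 K.
W_by = nCᵥ(T₁ − T₂) = (0.35)(20.79)(526 − 736) = -1528 J.
Work on gas = −W_by = 1528 J.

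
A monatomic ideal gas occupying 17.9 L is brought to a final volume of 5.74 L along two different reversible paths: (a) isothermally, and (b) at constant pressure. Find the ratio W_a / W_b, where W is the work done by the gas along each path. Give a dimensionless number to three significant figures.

W_a / W_b ≈ 1.67

Path (a) isothermal: W = P₁V₁ ln(V₂/V₁) → W_a/(P₁V₁) = -1.137.
Path (b) isobaric: W = P₁(V₂ − V₁) → W_b/(P₁V₁) = -0.6793.
W_a / W_b = -1.137 / -0.6793 = 1.674.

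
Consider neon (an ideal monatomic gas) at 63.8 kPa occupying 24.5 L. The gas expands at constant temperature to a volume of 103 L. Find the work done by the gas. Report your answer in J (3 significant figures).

W ≈ 2240 J

Isothermal: W = nRT ln(V₂/V₁) = P₁V₁ ln(V₂/V₁).
P₁V₁ = (63.8 kPa)(24.5 L) = 1563 J.
W = 1563 × ln(103/24.5) = 1563 × 1.436
W_by_gas = 2245 J.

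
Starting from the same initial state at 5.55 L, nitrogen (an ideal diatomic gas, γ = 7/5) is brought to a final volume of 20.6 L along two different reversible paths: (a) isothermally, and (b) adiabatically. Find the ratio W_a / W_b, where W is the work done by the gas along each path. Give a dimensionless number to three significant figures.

W_a / W_b ≈ 1.29

Path (a) isothermal: W = P₁V₁ ln(V₂/V₁) → W_a/(P₁V₁) = 1.311.
Path (b) adiabatic: W = P₁V₁(1 − (V₁/V₂)^(γ−1))/(γ−1) → W_b/(P₁V₁) = 1.021.
W_a / W_b = 1.311 / 1.021 = 1.285.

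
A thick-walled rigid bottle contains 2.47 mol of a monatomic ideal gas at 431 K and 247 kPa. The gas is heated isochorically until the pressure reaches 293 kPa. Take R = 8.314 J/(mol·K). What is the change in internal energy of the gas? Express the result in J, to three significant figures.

ΔU ≈ 2470 J

Constant volume ⇒ W = 0, so Q = ΔU = nCᵥΔT with Cᵥ = 3R/2 = 12.47 J/(mol·K).
At constant V, T₂/T₁ = P₂/P₁ ⇒ ΔT = T₁(P₂/P₁ − 1) = 431·(293/247 − 1) = 80.27 K.
ΔU = (2.47)(12.47)(80.27) = 2473 J.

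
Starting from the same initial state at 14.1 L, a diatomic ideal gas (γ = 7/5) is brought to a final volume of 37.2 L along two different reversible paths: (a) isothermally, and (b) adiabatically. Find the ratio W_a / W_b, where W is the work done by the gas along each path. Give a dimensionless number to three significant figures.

W_a / W_b ≈ 1.21

Path (a) isothermal: W = P₁V₁ ln(V₂/V₁) → W_a/(P₁V₁) = 0.9701.
Path (b) adiabatic: W = P₁V₁(1 − (V₁/V₂)^(γ−1))/(γ−1) → W_b/(P₁V₁) = 0.8041.
W_a / W_b = 0.9701 / 0.8041 = 1.207.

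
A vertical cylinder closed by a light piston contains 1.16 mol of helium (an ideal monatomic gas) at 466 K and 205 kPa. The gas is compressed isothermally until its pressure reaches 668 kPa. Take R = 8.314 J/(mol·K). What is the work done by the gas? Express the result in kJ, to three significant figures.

W ≈ -5.31 kJ

Isothermal process: W = nRT ln(V₂/V₁) = nRT ln(P₁/P₂).
W = (1.16)(8.314)(466) × ln(205/668)
  = 4494 × ln(0.3069) = 4494 × -1.181
W_by_gas = -5309 J.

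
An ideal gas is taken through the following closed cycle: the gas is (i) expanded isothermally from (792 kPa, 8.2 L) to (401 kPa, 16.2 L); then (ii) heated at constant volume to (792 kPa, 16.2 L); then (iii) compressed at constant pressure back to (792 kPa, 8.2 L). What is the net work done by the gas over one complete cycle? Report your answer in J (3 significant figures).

Leg (i): W = PᵢVᵢ ln(V_f/Vᵢ) = (6494) ln(16.2/8.2) = 4422 J.
Leg (ii): W = 0.
Leg (iii): W = PΔV = (792)(8.2 − 16.2) = -6336 J.
W_net = 4422 − 6336 = -1914 J.

W_net ≈ -1910 J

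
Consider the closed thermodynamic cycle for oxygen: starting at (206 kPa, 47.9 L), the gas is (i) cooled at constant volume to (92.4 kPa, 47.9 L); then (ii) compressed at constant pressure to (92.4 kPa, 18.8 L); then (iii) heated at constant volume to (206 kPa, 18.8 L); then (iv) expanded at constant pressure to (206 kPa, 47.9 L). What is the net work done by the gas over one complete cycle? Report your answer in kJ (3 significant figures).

Constant-volume legs do no work.
W(ii) = (92.4)(18.8 − 47.9) = -2689 J; W(iv) = (206)(47.9 − 18.8) = 5995 J.
W_net = -2689 + 5995 = 3306 J (the clockwise enclosed area).

W_net ≈ 3.31 kJ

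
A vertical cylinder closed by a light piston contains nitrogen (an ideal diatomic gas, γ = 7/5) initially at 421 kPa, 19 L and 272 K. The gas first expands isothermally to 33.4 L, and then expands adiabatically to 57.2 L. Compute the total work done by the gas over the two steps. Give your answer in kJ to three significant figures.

W_total ≈ 8.38 kJ

Step 1 (isothermal): W = P₁V₁ ln(V₂/V₁) = (7999) ln(33.4/19) = 4512 J.
After step 1: P = 239.5 kPa, V = 33.4 L, T = 272 K.
Step 2 (adiabatic): W = (P₁V₁ − P₂V₂)/(γ−1) = (7999 − 6450)/0.4 = 3872 J.
W_total = 4512 + 3872 = 8384 J.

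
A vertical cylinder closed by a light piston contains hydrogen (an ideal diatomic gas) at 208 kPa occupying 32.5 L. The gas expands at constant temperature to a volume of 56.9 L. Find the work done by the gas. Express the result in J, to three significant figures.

W ≈ 3790 J

Isothermal: W = nRT ln(V₂/V₁) = P₁V₁ ln(V₂/V₁).
P₁V₁ = (208 kPa)(32.5 L) = 6760 J.
W = 6760 × ln(56.9/32.5) = 6760 × 0.5601
W_by_gas = 3786 J.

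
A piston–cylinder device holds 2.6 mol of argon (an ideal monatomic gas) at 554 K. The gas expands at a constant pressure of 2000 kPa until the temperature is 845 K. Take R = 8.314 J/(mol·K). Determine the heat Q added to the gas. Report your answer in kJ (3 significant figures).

Q ≈ 15.7 kJ

Isobaric: W = nRΔT = (2.6)(8.314)(291) = 6290 J.
ΔU = nCᵥΔT with Cᵥ = 3R/2: ΔU = (2.6)(12.47)(291) = 9436 J.
Q = ΔU + W = 9436 + 6290 = 15726 J.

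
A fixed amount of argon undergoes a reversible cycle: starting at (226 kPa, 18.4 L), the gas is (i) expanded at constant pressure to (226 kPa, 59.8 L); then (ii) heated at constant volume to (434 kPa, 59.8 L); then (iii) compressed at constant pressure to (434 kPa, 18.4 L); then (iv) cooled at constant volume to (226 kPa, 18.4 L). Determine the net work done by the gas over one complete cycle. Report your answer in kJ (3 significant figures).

Constant-volume legs do no work.
W(i) = (226)(59.8 − 18.4) = 9356 J; W(iii) = (434)(18.4 − 59.8) = -17968 J.
W_net = 9356 − 17968 = -8611 J (the counter-clockwise enclosed area).

W_net ≈ -8.61 kJ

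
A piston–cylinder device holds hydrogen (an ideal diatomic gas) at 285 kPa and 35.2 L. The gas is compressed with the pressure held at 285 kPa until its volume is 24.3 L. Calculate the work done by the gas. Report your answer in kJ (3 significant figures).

Isobaric: W = P ΔV.
W = (285 kPa)(24.3 − 35.2 L) = (285)(-10.9) = -3107 J.

W ≈ -3.11 kJ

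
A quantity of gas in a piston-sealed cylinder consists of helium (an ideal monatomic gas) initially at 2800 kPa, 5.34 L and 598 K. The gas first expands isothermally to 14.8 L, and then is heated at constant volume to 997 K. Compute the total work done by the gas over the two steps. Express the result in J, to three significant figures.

Step 1 (isothermal): W = P₁V₁ ln(V₂/V₁) = (14952) ln(14.8/5.34) = 15242 J.
Step 2 (isochoric): W = 0 (constant volume).
W_total = 15242 + 0 = 15242 J.

W_total ≈ 15200 J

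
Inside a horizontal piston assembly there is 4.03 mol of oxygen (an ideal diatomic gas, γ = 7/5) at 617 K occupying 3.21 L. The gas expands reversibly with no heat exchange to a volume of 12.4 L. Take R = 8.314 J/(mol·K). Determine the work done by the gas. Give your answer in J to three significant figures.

W ≈ 21600 J

Adiabatic: TV^(γ−1) = const with γ = 7/5.
T₂ = T₁ (V₁/V₂)^(γ−1) = 617 × (3.21/12.4)^0.4 = 617 × 0.5824 = 359.4 K.
W_by = nCᵥ(T₁ − T₂) = (4.03)(20.79)(617 − 359.4) = 21582 J.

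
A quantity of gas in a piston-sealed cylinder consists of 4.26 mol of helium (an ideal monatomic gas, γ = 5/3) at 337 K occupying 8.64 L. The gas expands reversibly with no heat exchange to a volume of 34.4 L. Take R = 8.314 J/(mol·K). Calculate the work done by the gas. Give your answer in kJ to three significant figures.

W ≈ 10.8 kJ

Adiabatic: TV^(γ−1) = const with γ = 5/3.
T₂ = T₁ (V₁/V₂)^(γ−1) = 337 × (8.64/34.4)^0.667 = 337 × 0.3981 = 134.2 K.
W_by = nCᵥ(T₁ − T₂) = (4.26)(12.47)(337 − 134.2) = 10777 J.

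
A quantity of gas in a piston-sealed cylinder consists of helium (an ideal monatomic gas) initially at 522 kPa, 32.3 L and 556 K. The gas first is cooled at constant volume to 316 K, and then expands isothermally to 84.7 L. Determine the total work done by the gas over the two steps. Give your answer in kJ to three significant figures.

W_total ≈ 9.24 kJ

Step 1 (isochoric): W = 0 (constant volume).
After step 1: P = 296.7 kPa (V unchanged).
Step 2 (isothermal): W = P₁V₁ ln(V₂/V₁) = (9583) ln(84.7/32.3) = 9238 J.
W_total = 0 + 9238 = 9238 J.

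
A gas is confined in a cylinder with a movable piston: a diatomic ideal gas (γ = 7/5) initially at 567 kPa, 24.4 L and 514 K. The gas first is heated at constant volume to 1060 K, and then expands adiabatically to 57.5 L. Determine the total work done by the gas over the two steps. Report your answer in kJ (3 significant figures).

Step 1 (isochoric): W = 0 (constant volume).
After step 1: P = 1169 kPa (V unchanged).
Step 2 (adiabatic): W = (P₁V₁ − P₂V₂)/(γ−1) = (28531 − 20249)/0.4 = 20705 J.
W_total = 0 + 20705 = 20705 J.

W_total ≈ 20.7 kJ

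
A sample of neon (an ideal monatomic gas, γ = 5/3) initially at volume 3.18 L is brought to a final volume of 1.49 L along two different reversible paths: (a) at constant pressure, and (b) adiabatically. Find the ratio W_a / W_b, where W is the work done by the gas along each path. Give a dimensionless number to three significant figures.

W_a / W_b ≈ 0.539

Path (a) isobaric: W = P₁(V₂ − V₁) → W_a/(P₁V₁) = -0.5314.
Path (b) adiabatic: W = P₁V₁(1 − (V₁/V₂)^(γ−1))/(γ−1) → W_b/(P₁V₁) = -0.9865.
W_a / W_b = -0.5314 / -0.9865 = 0.5387.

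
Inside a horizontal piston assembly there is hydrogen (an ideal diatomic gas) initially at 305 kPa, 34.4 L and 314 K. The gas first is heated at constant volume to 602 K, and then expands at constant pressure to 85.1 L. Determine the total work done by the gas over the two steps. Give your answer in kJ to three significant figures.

W_total ≈ 29.6 kJ

Step 1 (isochoric): W = 0 (constant volume).
After step 1: P = 584.7 kPa (V unchanged).
Step 2 (isobaric): W = PΔV = (584.7 kPa)(85.1 − 34.4 L) = 29647 J.
W_total = 0 + 29647 = 29647 J.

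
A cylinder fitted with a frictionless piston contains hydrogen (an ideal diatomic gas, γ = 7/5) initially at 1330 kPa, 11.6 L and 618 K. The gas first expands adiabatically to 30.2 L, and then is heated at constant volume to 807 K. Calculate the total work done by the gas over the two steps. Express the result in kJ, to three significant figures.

Step 1 (adiabatic): W = (P₁V₁ − P₂V₂)/(γ−1) = (15428 − 10522)/0.4 = 12265 J.
Step 2 (isochoric): W = 0 (constant volume).
W_total = 12265 + 0 = 12265 J.

W_total ≈ 12.3 kJ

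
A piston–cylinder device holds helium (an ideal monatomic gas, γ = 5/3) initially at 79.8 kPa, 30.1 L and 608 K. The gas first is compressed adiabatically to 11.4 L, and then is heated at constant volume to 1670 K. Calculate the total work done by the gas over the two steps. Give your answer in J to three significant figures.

W_total ≈ -3280 J

Step 1 (adiabatic): W = (P₁V₁ − P₂V₂)/(γ−1) = (2402 − 4589)/0.667 = -3280 J.
Step 2 (isochoric): W = 0 (constant volume).
W_total = -3280 + 0 = -3280 J.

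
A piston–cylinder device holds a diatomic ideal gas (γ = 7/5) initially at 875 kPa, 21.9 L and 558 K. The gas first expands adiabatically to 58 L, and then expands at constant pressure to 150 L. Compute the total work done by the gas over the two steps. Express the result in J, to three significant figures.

Step 1 (adiabatic): W = (P₁V₁ − P₂V₂)/(γ−1) = (19162 − 12980)/0.4 = 15457 J.
After step 1: P = 223.8 kPa, V = 58 L, T = 378 K.
Step 2 (isobaric): W = PΔV = (223.8 kPa)(150 − 58 L) = 20588 J.
W_total = 15457 + 20588 = 36046 J.

W_total ≈ 36000 J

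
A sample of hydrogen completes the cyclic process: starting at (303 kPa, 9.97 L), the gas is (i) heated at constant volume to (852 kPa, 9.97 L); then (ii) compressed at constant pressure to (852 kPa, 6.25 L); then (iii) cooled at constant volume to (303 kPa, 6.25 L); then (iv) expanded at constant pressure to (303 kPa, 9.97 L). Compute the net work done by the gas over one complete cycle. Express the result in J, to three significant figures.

Constant-volume legs do no work.
W(ii) = (852)(6.25 − 9.97) = -3169 J; W(iv) = (303)(9.97 − 6.25) = 1127 J.
W_net = -3169 + 1127 = -2042 J (the counter-clockwise enclosed area).

W_net ≈ -2040 J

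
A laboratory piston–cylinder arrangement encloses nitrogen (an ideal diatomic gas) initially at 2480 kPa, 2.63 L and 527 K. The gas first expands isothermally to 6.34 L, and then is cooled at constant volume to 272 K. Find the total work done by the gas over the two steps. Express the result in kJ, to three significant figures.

W_total ≈ 5.74 kJ

Step 1 (isothermal): W = P₁V₁ ln(V₂/V₁) = (6522) ln(6.34/2.63) = 5739 J.
Step 2 (isochoric): W = 0 (constant volume).
W_total = 5739 + 0 = 5739 J.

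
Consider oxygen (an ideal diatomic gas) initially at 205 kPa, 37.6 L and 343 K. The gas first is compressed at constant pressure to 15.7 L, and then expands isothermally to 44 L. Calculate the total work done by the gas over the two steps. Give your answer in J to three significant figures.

W_total ≈ -1170 J

Step 1 (isobaric): W = PΔV = (205 kPa)(15.7 − 37.6 L) = -4490 J.
After step 1: P = 205 kPa, V = 15.7 L, T = 143.2 K.
Step 2 (isothermal): W = P₁V₁ ln(V₂/V₁) = (3218) ln(44/15.7) = 3317 J.
W_total = -4490 + 3317 = -1173 J.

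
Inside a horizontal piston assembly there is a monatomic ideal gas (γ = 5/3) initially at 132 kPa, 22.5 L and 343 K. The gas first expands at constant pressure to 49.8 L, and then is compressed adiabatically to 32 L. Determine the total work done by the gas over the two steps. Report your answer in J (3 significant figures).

Step 1 (isobaric): W = PΔV = (132 kPa)(49.8 − 22.5 L) = 3604 J.
After step 1: P = 132 kPa, V = 49.8 L, T = 759.2 K.
Step 2 (adiabatic): W = (P₁V₁ − P₂V₂)/(γ−1) = (6574 − 8828)/0.667 = -3381 J.
W_total = 3604 − 3381 = 222.2 J.

W_total ≈ 222 J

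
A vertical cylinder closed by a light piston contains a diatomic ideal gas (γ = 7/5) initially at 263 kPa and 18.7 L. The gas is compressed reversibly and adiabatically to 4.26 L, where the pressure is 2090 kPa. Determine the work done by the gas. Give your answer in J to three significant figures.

Adiabatic: W = (P₁V₁ − P₂V₂)/(γ − 1) with γ = 7/5.
P₁V₁ = 4918 J, P₂V₂ = 8903 J.
W = (4918 − 8903) / 0.4 = -9963 J.

W ≈ -9960 J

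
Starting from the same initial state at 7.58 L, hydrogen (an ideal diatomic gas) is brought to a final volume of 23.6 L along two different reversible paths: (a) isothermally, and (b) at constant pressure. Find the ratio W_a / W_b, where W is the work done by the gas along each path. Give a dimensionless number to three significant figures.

Path (a) isothermal: W = P₁V₁ ln(V₂/V₁) → W_a/(P₁V₁) = 1.136.
Path (b) isobaric: W = P₁(V₂ − V₁) → W_b/(P₁V₁) = 2.113.
W_a / W_b = 1.136 / 2.113 = 0.5374.

W_a / W_b ≈ 0.537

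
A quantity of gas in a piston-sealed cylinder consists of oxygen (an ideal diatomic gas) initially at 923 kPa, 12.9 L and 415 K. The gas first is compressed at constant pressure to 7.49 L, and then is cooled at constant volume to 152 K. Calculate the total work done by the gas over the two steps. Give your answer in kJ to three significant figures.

Step 1 (isobaric): W = PΔV = (923 kPa)(7.49 − 12.9 L) = -4993 J.
Step 2 (isochoric): W = 0 (constant volume).
W_total = -4993 + 0 = -4993 J.

W_total ≈ -4.99 kJ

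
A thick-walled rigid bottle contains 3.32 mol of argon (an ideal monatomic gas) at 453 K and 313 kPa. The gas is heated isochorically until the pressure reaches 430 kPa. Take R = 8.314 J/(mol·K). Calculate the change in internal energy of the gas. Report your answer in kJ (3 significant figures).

Constant volume ⇒ W = 0, so Q = ΔU = nCᵥΔT with Cᵥ = 3R/2 = 12.47 J/(mol·K).
At constant V, T₂/T₁ = P₂/P₁ ⇒ ΔT = T₁(P₂/P₁ − 1) = 453·(430/313 − 1) = 169.3 K.
ΔU = (3.32)(12.47)(169.3) = 7011 J.

ΔU ≈ 7.01 kJ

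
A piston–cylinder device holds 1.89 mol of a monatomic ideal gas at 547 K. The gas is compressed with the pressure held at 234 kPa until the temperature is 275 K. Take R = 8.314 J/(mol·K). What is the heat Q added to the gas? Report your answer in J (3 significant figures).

Isobaric: W = nRΔT = (1.89)(8.314)(-272) = -4274 J.
ΔU = nCᵥΔT with Cᵥ = 3R/2: ΔU = (1.89)(12.47)(-272) = -6411 J.
Q = ΔU + W = -6411 − 4274 = -10685 J.

Q ≈ -10700 J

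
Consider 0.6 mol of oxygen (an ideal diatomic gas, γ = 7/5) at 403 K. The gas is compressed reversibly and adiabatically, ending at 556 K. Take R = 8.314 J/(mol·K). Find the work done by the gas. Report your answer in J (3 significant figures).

Adiabatic ⇒ Q = 0, so W_by = −ΔU = nCᵥ(T₁ − T₂).
Cᵥ = 5R/2 = 20.79 J/(mol·K).
W = (0.6)(20.79)(403 − 556) = -1908 J.

W ≈ -1910 J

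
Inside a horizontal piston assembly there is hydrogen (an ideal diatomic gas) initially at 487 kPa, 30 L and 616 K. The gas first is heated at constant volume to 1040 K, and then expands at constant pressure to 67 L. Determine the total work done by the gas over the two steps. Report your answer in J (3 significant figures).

W_total ≈ 30400 J

Step 1 (isochoric): W = 0 (constant volume).
After step 1: P = 822.2 kPa (V unchanged).
Step 2 (isobaric): W = PΔV = (822.2 kPa)(67 − 30 L) = 30422 J.
W_total = 0 + 30422 = 30422 J.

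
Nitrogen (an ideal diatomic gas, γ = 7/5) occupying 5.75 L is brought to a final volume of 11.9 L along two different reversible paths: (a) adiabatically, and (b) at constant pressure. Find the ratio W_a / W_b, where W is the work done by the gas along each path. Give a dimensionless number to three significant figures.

Path (a) adiabatic: W = P₁V₁(1 − (V₁/V₂)^(γ−1))/(γ−1) → W_a/(P₁V₁) = 0.6311.
Path (b) isobaric: W = P₁(V₂ − V₁) → W_b/(P₁V₁) = 1.07.
W_a / W_b = 0.6311 / 1.07 = 0.59.

W_a / W_b ≈ 0.590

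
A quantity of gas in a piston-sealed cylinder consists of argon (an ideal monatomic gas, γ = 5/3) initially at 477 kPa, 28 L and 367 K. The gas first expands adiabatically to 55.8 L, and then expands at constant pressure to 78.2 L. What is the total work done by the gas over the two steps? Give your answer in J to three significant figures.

W_total ≈ 10800 J

Step 1 (adiabatic): W = (P₁V₁ − P₂V₂)/(γ−1) = (13356 − 8434)/0.667 = 7383 J.
After step 1: P = 151.1 kPa, V = 55.8 L, T = 231.7 K.
Step 2 (isobaric): W = PΔV = (151.1 kPa)(78.2 − 55.8 L) = 3386 J.
W_total = 7383 + 3386 = 10769 J.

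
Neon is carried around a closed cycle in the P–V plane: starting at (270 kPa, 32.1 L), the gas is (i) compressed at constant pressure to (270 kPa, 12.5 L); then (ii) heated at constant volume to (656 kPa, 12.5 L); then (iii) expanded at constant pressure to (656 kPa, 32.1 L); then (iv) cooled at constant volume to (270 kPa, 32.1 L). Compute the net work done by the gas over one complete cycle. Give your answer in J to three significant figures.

Constant-volume legs do no work.
W(i) = (270)(12.5 − 32.1) = -5292 J; W(iii) = (656)(32.1 − 12.5) = 12858 J.
W_net = -5292 + 12858 = 7566 J (the clockwise enclosed area).

W_net ≈ 7570 J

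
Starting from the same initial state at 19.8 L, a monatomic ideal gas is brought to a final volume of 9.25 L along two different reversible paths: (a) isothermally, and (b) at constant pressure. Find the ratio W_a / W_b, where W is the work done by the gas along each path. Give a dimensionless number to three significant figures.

Path (a) isothermal: W = P₁V₁ ln(V₂/V₁) → W_a/(P₁V₁) = -0.7611.
Path (b) isobaric: W = P₁(V₂ − V₁) → W_b/(P₁V₁) = -0.5328.
W_a / W_b = -0.7611 / -0.5328 = 1.428.

W_a / W_b ≈ 1.43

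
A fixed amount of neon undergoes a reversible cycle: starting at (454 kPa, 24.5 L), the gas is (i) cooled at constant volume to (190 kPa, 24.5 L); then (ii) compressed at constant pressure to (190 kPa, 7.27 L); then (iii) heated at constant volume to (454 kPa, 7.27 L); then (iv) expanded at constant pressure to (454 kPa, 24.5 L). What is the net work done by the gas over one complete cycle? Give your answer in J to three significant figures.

W_net ≈ 4550 J

Constant-volume legs do no work.
W(ii) = (190)(7.27 − 24.5) = -3274 J; W(iv) = (454)(24.5 − 7.27) = 7822 J.
W_net = -3274 + 7822 = 4549 J (the clockwise enclosed area).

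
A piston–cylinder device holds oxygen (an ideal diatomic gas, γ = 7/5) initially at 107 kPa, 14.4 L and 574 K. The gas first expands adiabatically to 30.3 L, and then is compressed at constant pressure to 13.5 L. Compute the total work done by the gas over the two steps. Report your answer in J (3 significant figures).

W_total ≈ 357 J

Step 1 (adiabatic): W = (P₁V₁ − P₂V₂)/(γ−1) = (1541 − 1144)/0.4 = 991.4 J.
After step 1: P = 37.76 kPa, V = 30.3 L, T = 426.3 K.
Step 2 (isobaric): W = PΔV = (37.76 kPa)(13.5 − 30.3 L) = -634.4 J.
W_total = 991.4 − 634.4 = 357 J.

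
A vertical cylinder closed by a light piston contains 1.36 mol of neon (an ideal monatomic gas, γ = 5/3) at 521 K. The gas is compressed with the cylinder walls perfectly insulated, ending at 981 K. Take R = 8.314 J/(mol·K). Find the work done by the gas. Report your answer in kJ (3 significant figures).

W ≈ -7.80 kJ

Adiabatic ⇒ Q = 0, so W_by = −ΔU = nCᵥ(T₁ − T₂).
Cᵥ = 3R/2 = 12.47 J/(mol·K).
W = (1.36)(12.47)(521 − 981) = -7802 J.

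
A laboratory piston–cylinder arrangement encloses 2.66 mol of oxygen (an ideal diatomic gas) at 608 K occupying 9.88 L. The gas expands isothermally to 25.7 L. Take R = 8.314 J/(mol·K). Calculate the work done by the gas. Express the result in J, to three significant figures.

Isothermal: W = nRT ln(V₂/V₁).
W = (2.66)(8.314)(608) × ln(25.7/9.88)
  = 13446 × 0.956
W_by_gas = 12854 J.

W ≈ 12900 J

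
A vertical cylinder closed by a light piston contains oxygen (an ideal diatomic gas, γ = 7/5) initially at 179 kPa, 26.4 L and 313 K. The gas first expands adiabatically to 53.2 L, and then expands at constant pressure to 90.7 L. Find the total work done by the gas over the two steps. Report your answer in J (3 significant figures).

Step 1 (adiabatic): W = (P₁V₁ − P₂V₂)/(γ−1) = (4726 − 3571)/0.4 = 2888 J.
After step 1: P = 67.12 kPa, V = 53.2 L, T = 236.5 K.
Step 2 (isobaric): W = PΔV = (67.12 kPa)(90.7 − 53.2 L) = 2517 J.
W_total = 2888 + 2517 = 5404 J.

W_total ≈ 5400 J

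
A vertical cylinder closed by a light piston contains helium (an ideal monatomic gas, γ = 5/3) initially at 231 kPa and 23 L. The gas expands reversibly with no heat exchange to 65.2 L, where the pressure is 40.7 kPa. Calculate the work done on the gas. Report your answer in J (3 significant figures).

W ≈ -3990 J

Adiabatic: W = (P₁V₁ − P₂V₂)/(γ − 1) with γ = 5/3.
P₁V₁ = 5313 J, P₂V₂ = 2654 J.
W = (5313 − 2654) / 0.6667 = 3989 J.
Work on gas = −W_by = -3989 J.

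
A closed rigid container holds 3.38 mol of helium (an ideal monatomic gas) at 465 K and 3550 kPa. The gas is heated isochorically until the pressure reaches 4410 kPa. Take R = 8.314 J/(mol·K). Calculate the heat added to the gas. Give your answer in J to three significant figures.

Constant volume ⇒ W = 0, so Q = ΔU = nCᵥΔT with Cᵥ = 3R/2 = 12.47 J/(mol·K).
At constant V, T₂/T₁ = P₂/P₁ ⇒ ΔT = T₁(P₂/P₁ − 1) = 465·(4410/3550 − 1) = 112.6 K.
ΔU = (3.38)(12.47)(112.6) = 4748 J.

Q ≈ 4750 J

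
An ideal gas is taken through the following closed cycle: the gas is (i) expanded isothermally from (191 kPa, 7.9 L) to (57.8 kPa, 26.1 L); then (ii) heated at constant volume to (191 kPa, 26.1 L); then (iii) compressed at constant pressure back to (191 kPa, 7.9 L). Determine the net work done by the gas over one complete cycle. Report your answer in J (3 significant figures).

W_net ≈ -1670 J

Leg (i): W = PᵢVᵢ ln(V_f/Vᵢ) = (1509) ln(26.1/7.9) = 1803 J.
Leg (ii): W = 0.
Leg (iii): W = PΔV = (191)(7.9 − 26.1) = -3476 J.
W_net = 1803 − 3476 = -1673 J.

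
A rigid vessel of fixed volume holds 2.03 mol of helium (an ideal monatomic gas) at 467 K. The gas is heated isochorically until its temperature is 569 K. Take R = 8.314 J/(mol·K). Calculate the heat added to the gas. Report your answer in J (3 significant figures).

Q ≈ 2580 J

Constant volume ⇒ W = 0, so Q = ΔU = nCᵥΔT with Cᵥ = 3R/2 = 12.47 J/(mol·K).
ΔU = (2.03)(12.47)(569 − 467) = 2582 J.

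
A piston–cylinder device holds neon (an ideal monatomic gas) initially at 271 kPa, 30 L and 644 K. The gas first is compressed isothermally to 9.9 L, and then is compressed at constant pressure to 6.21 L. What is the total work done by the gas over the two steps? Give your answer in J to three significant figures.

Step 1 (isothermal): W = P₁V₁ ln(V₂/V₁) = (8130) ln(9.9/30) = -9013 J.
After step 1: P = 821.2 kPa, V = 9.9 L, T = 644 K.
Step 2 (isobaric): W = PΔV = (821.2 kPa)(6.21 − 9.9 L) = -3030 J.
W_total = -9013 − 3030 = -12044 J.

W_total ≈ -12000 J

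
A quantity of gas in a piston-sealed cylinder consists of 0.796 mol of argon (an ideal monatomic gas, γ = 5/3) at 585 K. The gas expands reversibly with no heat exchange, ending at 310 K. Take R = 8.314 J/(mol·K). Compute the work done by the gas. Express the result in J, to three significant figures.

Adiabatic ⇒ Q = 0, so W_by = −ΔU = nCᵥ(T₁ − T₂).
Cᵥ = 3R/2 = 12.47 J/(mol·K).
W = (0.796)(12.47)(585 − 310) = 2730 J.

W ≈ 2730 J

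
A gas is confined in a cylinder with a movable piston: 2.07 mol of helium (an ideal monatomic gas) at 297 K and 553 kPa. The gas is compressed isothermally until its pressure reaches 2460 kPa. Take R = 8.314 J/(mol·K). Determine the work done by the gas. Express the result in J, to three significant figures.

Isothermal process: W = nRT ln(V₂/V₁) = nRT ln(P₁/P₂).
W = (2.07)(8.314)(297) × ln(553/2460)
  = 5111 × ln(0.2248) = 5111 × -1.493
W_by_gas = -7629 J.

W ≈ -7630 J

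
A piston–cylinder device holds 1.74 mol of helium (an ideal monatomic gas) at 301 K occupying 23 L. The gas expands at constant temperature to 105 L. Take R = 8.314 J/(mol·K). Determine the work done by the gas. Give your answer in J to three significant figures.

W ≈ 6610 J

Isothermal: W = nRT ln(V₂/V₁).
W = (1.74)(8.314)(301) × ln(105/23)
  = 4354 × 1.518
W_by_gas = 6612 J.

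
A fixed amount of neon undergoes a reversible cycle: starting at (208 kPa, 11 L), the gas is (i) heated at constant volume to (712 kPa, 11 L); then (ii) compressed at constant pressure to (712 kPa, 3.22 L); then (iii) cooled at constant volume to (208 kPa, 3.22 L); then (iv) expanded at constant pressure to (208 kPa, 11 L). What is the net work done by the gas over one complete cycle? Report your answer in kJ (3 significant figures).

Constant-volume legs do no work.
W(ii) = (712)(3.22 − 11) = -5539 J; W(iv) = (208)(11 − 3.22) = 1618 J.
W_net = -5539 + 1618 = -3921 J (the counter-clockwise enclosed area).

W_net ≈ -3.92 kJ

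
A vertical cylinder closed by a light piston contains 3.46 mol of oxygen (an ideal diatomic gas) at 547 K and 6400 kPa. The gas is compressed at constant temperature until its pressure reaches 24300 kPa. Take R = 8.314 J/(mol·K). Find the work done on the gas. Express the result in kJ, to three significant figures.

Isothermal process: W = nRT ln(V₂/V₁) = nRT ln(P₁/P₂).
W = (3.46)(8.314)(547) × ln(6400/24300)
  = 15735 × ln(0.2634) = 15735 × -1.334
W_by_gas = -20994 J; work on gas = −W_by = 20994 J.

W ≈ 21.0 kJ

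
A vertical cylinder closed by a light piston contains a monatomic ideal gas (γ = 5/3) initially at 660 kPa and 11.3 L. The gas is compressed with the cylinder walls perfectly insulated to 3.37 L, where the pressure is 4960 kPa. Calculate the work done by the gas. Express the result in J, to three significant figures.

Adiabatic: W = (P₁V₁ − P₂V₂)/(γ − 1) with γ = 5/3.
P₁V₁ = 7458 J, P₂V₂ = 16715 J.
W = (7458 − 16715) / 0.6667 = -13886 J.

W ≈ -13900 J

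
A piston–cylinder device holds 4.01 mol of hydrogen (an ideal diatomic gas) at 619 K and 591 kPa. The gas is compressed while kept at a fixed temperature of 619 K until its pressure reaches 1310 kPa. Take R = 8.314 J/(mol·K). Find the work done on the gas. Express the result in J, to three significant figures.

Isothermal process: W = nRT ln(V₂/V₁) = nRT ln(P₁/P₂).
W = (4.01)(8.314)(619) × ln(591/1310)
  = 20637 × ln(0.4511) = 20637 × -0.796
W_by_gas = -16426 J; work on gas = −W_by = 16426 J.

W ≈ 16400 J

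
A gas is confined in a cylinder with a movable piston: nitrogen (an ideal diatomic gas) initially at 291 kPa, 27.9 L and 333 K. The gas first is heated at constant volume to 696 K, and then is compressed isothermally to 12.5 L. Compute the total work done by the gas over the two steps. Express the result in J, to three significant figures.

W_total ≈ -13600 J

Step 1 (isochoric): W = 0 (constant volume).
After step 1: P = 608.2 kPa (V unchanged).
Step 2 (isothermal): W = P₁V₁ ln(V₂/V₁) = (16969) ln(12.5/27.9) = -13625 J.
W_total = 0 − 13625 = -13625 J.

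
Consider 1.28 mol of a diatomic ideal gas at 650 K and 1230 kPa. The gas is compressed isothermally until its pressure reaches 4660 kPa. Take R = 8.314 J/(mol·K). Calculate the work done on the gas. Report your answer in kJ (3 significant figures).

W ≈ 9.21 kJ

Isothermal process: W = nRT ln(V₂/V₁) = nRT ln(P₁/P₂).
W = (1.28)(8.314)(650) × ln(1230/4660)
  = 6917 × ln(0.2639) = 6917 × -1.332
W_by_gas = -9214 J; work on gas = −W_by = 9214 J.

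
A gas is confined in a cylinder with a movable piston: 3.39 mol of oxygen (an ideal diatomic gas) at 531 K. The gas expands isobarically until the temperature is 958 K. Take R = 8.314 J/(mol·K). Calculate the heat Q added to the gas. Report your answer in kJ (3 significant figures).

Isobaric: W = nRΔT = (3.39)(8.314)(427) = 12035 J.
ΔU = nCᵥΔT with Cᵥ = 5R/2: ΔU = (3.39)(20.79)(427) = 30087 J.
Q = ΔU + W = 30087 + 12035 = 42122 J.

Q ≈ 42.1 kJ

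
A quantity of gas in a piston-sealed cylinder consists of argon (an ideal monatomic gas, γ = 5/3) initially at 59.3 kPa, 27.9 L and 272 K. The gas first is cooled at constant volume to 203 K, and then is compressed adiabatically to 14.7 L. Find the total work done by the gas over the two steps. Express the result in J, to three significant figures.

Step 1 (isochoric): W = 0 (constant volume).
After step 1: P = 44.26 kPa (V unchanged).
Step 2 (adiabatic): W = (P₁V₁ − P₂V₂)/(γ−1) = (1235 − 1893)/0.667 = -987.1 J.
W_total = 0 − 987.1 = -987.1 J.

W_total ≈ -987 J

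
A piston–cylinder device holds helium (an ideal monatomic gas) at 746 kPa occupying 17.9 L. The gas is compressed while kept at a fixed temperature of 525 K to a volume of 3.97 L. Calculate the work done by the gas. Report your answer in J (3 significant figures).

W ≈ -20100 J

Isothermal: W = nRT ln(V₂/V₁) = P₁V₁ ln(V₂/V₁).
P₁V₁ = (746 kPa)(17.9 L) = 13353 J.
W = 13353 × ln(3.97/17.9) = 13353 × -1.506
W_by_gas = -20111 J.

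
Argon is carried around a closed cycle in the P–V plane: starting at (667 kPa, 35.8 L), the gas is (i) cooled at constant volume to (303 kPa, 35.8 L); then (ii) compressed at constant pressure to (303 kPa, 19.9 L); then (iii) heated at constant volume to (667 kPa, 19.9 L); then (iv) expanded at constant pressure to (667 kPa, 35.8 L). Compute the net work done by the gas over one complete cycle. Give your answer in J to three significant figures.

Constant-volume legs do no work.
W(ii) = (303)(19.9 − 35.8) = -4818 J; W(iv) = (667)(35.8 − 19.9) = 10605 J.
W_net = -4818 + 10605 = 5788 J (the clockwise enclosed area).

W_net ≈ 5790 J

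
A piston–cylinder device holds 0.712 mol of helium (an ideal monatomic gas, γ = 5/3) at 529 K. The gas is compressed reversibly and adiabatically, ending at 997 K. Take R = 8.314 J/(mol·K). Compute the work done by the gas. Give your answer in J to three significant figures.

W ≈ -4160 J

Adiabatic ⇒ Q = 0, so W_by = −ΔU = nCᵥ(T₁ − T₂).
Cᵥ = 3R/2 = 12.47 J/(mol·K).
W = (0.712)(12.47)(529 − 997) = -4156 J.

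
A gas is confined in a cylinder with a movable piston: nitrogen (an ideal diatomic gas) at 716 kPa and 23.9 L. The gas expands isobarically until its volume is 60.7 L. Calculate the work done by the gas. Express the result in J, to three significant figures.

Isobaric: W = P ΔV.
W = (716 kPa)(60.7 − 23.9 L) = (716)(36.8) = 26349 J.

W ≈ 26300 J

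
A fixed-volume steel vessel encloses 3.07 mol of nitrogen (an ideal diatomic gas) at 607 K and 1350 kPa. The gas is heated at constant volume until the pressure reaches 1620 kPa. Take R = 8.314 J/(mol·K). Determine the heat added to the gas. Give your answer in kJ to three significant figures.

Constant volume ⇒ W = 0, so Q = ΔU = nCᵥΔT with Cᵥ = 5R/2 = 20.79 J/(mol·K).
At constant V, T₂/T₁ = P₂/P₁ ⇒ ΔT = T₁(P₂/P₁ − 1) = 607·(1620/1350 − 1) = 121.4 K.
ΔU = (3.07)(20.79)(121.4) = 7747 J.

Q ≈ 7.75 kJ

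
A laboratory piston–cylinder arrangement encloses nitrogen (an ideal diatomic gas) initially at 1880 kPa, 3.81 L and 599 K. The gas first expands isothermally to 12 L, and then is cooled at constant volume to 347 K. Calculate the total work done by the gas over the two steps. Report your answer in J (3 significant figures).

W_total ≈ 8220 J

Step 1 (isothermal): W = P₁V₁ ln(V₂/V₁) = (7163) ln(12/3.81) = 8218 J.
Step 2 (isochoric): W = 0 (constant volume).
W_total = 8218 + 0 = 8218 J.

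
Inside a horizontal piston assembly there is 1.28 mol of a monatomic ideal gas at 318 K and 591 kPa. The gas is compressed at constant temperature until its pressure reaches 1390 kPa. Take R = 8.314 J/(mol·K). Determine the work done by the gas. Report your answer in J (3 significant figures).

Isothermal process: W = nRT ln(V₂/V₁) = nRT ln(P₁/P₂).
W = (1.28)(8.314)(318) × ln(591/1390)
  = 3384 × ln(0.4252) = 3384 × -0.8552
W_by_gas = -2894 J.

W ≈ -2890 J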